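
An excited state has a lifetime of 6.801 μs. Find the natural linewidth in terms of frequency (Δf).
11.701 kHz

Using the energy-time uncertainty principle and E = hf:
ΔEΔt ≥ ℏ/2
hΔf·Δt ≥ ℏ/2

The minimum frequency uncertainty is:
Δf = ℏ/(2hτ) = 1/(4πτ)
Δf = 1/(4π × 6.801e-06 s)
Δf = 1.170e+04 Hz = 11.701 kHz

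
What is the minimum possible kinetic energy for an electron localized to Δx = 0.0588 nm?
2.755 eV

Localizing a particle requires giving it sufficient momentum uncertainty:

1. From uncertainty principle: Δp ≥ ℏ/(2Δx)
   Δp_min = (1.055e-34 J·s) / (2 × 5.880e-11 m)
   Δp_min = 8.967e-25 kg·m/s

2. This momentum uncertainty corresponds to kinetic energy:
   KE ≈ (Δp)²/(2m) = (8.967e-25)²/(2 × 9.109e-31 kg)
   KE = 4.414e-19 J = 2.755 eV

Tighter localization requires more energy.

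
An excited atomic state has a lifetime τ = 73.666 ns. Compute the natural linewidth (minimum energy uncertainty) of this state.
4.468 neV

Using the energy-time uncertainty principle:
ΔEΔt ≥ ℏ/2

The lifetime τ represents the time uncertainty Δt.
The natural linewidth (minimum energy uncertainty) is:

ΔE = ℏ/(2τ)
ΔE = (1.055e-34 J·s) / (2 × 7.367e-08 s)
ΔE = 7.158e-28 J = 4.468 neV

This natural linewidth limits the precision of spectroscopic measurements.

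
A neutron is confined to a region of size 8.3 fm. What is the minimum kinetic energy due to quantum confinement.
75.197 keV

Using the uncertainty principle:

1. Position uncertainty: Δx ≈ 8.300e-15 m
2. Minimum momentum uncertainty: Δp = ℏ/(2Δx) = 6.353e-21 kg·m/s
3. Minimum kinetic energy:
   KE = (Δp)²/(2m) = (6.353e-21)²/(2 × 1.675e-27 kg)
   KE = 1.205e-14 J = 75.197 keV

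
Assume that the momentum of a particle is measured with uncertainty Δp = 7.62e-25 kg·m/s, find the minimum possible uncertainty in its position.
69.198 pm

Using the Heisenberg uncertainty principle:
ΔxΔp ≥ ℏ/2

The minimum uncertainty in position is:
Δx_min = ℏ/(2Δp)
Δx_min = (1.055e-34 J·s) / (2 × 7.620e-25 kg·m/s)
Δx_min = 6.920e-11 m = 69.198 pm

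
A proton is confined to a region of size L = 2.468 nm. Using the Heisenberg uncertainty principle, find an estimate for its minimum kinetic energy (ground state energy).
851.655 neV

Using the uncertainty principle to estimate ground state energy:

1. The position uncertainty is approximately the confinement size:
   Δx ≈ L = 2.468e-09 m

2. From ΔxΔp ≥ ℏ/2, the minimum momentum uncertainty is:
   Δp ≈ ℏ/(2L) = 2.136e-26 kg·m/s

3. The kinetic energy is approximately:
   KE ≈ (Δp)²/(2m) = (2.136e-26)²/(2 × 1.673e-27 kg)
   KE ≈ 1.365e-25 J = 851.655 neV

This is an order-of-magnitude estimate of the ground state energy.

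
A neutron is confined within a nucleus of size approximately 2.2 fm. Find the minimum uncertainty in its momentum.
2.397 × 10^-20 kg·m/s

Using the Heisenberg uncertainty principle:
ΔxΔp ≥ ℏ/2

With Δx ≈ L = 2.200e-15 m (the confinement size):
Δp_min = ℏ/(2Δx)
Δp_min = (1.055e-34 J·s) / (2 × 2.200e-15 m)
Δp_min = 2.397e-20 kg·m/s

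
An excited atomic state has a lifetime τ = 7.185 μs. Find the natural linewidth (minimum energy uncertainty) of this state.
45.805 peV

Using the energy-time uncertainty principle:
ΔEΔt ≥ ℏ/2

The lifetime τ represents the time uncertainty Δt.
The natural linewidth (minimum energy uncertainty) is:

ΔE = ℏ/(2τ)
ΔE = (1.055e-34 J·s) / (2 × 7.185e-06 s)
ΔE = 7.339e-30 J = 45.805 peV

This natural linewidth limits the precision of spectroscopic measurements.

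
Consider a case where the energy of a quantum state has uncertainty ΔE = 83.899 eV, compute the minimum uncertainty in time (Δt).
3.923 as

Using the energy-time uncertainty principle:
ΔEΔt ≥ ℏ/2

The minimum uncertainty in time is:
Δt_min = ℏ/(2ΔE)
Δt_min = (1.055e-34 J·s) / (2 × 1.344e-17 J)
Δt_min = 3.923e-18 s = 3.923 as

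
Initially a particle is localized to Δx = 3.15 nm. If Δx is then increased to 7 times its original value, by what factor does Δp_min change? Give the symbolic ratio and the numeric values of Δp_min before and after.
Original Δp_min = 1.674 × 10^-26 kg·m/s; new Δp'_min = 2.391 × 10^-27 kg·m/s; ratio Δp'_min/Δp_min = 1/7.

From the uncertainty principle ΔxΔp ≥ ℏ/2, the minimum momentum uncertainty is Δp_min = ℏ/(2Δx).

Original (Δx = 3.15 nm = 3.150e-09 m):
Δp_min = (1.055e-34 J·s)/(2 × 3.150e-09 m) = 1.674e-26 kg·m/s

When Δx → 7Δx:
Δp'_min = ℏ/(2 × 7Δx) = (1/7) × ℏ/(2Δx) = (1/7) × Δp_min
Δp'_min = 1/7 × 1.674e-26 kg·m/s = 2.391e-27 kg·m/s

Since Δp_min ∝ 1/Δx, when Δx is increased to 7 times its original value, Δp_min decreases to 1/7 of its original value.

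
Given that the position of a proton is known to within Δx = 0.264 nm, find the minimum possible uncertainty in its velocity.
119.411 m/s

Using the Heisenberg uncertainty principle and Δp = mΔv:
ΔxΔp ≥ ℏ/2
Δx(mΔv) ≥ ℏ/2

The minimum uncertainty in velocity is:
Δv_min = ℏ/(2mΔx)
Δv_min = (1.055e-34 J·s) / (2 × 1.673e-27 kg × 2.640e-10 m)
Δv_min = 1.194e+02 m/s = 119.411 m/s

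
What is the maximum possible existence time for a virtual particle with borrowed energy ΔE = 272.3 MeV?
1.209 ys

Using the energy-time uncertainty principle:
ΔEΔt ≥ ℏ/2

For a virtual particle borrowing energy ΔE, the maximum lifetime is:
Δt_max = ℏ/(2ΔE)

Converting energy:
ΔE = 272.3 MeV = 4.363e-11 J

Δt_max = (1.055e-34 J·s) / (2 × 4.363e-11 J)
Δt_max = 1.209e-24 s = 1.209 ys

Virtual particles with higher borrowed energy exist for shorter times.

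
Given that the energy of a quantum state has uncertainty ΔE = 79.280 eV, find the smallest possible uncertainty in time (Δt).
4.151 as

Using the energy-time uncertainty principle:
ΔEΔt ≥ ℏ/2

The minimum uncertainty in time is:
Δt_min = ℏ/(2ΔE)
Δt_min = (1.055e-34 J·s) / (2 × 1.270e-17 J)
Δt_min = 4.151e-18 s = 4.151 as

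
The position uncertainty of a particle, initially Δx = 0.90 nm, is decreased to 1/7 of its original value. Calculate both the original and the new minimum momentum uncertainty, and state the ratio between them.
Original Δp_min = 5.859 × 10^-26 kg·m/s; new Δp'_min = 4.101 × 10^-25 kg·m/s; ratio Δp'_min/Δp_min = 7.

From the uncertainty principle ΔxΔp ≥ ℏ/2, the minimum momentum uncertainty is Δp_min = ℏ/(2Δx).

Original (Δx = 0.90 nm = 9.000e-10 m):
Δp_min = (1.055e-34 J·s)/(2 × 9.000e-10 m) = 5.859e-26 kg·m/s

When Δx → (1/7)Δx:
Δp'_min = ℏ/(2 × (1/7)Δx) = 7 × ℏ/(2Δx) = 7 × Δp_min
Δp'_min = 7 × 5.859e-26 kg·m/s = 4.101e-25 kg·m/s

Since Δp_min ∝ 1/Δx, when Δx is decreased to 1/7 of its original value, Δp_min increases to 7 times its original value.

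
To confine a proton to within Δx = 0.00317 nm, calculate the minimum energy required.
516.221 meV

Localizing a particle requires giving it sufficient momentum uncertainty:

1. From uncertainty principle: Δp ≥ ℏ/(2Δx)
   Δp_min = (1.055e-34 J·s) / (2 × 3.170e-12 m)
   Δp_min = 1.663e-23 kg·m/s

2. This momentum uncertainty corresponds to kinetic energy:
   KE ≈ (Δp)²/(2m) = (1.663e-23)²/(2 × 1.673e-27 kg)
   KE = 8.271e-20 J = 516.221 meV

Tighter localization requires more energy.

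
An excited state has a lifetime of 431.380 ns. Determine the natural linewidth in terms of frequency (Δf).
184.472 kHz

Using the energy-time uncertainty principle and E = hf:
ΔEΔt ≥ ℏ/2
hΔf·Δt ≥ ℏ/2

The minimum frequency uncertainty is:
Δf = ℏ/(2hτ) = 1/(4πτ)
Δf = 1/(4π × 4.314e-07 s)
Δf = 1.845e+05 Hz = 184.472 kHz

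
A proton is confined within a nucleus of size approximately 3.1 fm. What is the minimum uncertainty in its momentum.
1.701 × 10^-20 kg·m/s

Using the Heisenberg uncertainty principle:
ΔxΔp ≥ ℏ/2

With Δx ≈ L = 3.100e-15 m (the confinement size):
Δp_min = ℏ/(2Δx)
Δp_min = (1.055e-34 J·s) / (2 × 3.100e-15 m)
Δp_min = 1.701e-20 kg·m/s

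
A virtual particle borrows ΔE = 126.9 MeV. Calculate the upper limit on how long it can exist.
2.593 ys

Using the energy-time uncertainty principle:
ΔEΔt ≥ ℏ/2

For a virtual particle borrowing energy ΔE, the maximum lifetime is:
Δt_max = ℏ/(2ΔE)

Converting energy:
ΔE = 126.9 MeV = 2.033e-11 J

Δt_max = (1.055e-34 J·s) / (2 × 2.033e-11 J)
Δt_max = 2.593e-24 s = 2.593 ys

Virtual particles with higher borrowed energy exist for shorter times.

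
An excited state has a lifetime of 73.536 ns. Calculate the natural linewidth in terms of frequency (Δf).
1.082 MHz

Using the energy-time uncertainty principle and E = hf:
ΔEΔt ≥ ℏ/2
hΔf·Δt ≥ ℏ/2

The minimum frequency uncertainty is:
Δf = ℏ/(2hτ) = 1/(4πτ)
Δf = 1/(4π × 7.354e-08 s)
Δf = 1.082e+06 Hz = 1.082 MHz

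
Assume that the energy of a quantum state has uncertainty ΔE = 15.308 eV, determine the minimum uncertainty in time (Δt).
21.499 as

Using the energy-time uncertainty principle:
ΔEΔt ≥ ℏ/2

The minimum uncertainty in time is:
Δt_min = ℏ/(2ΔE)
Δt_min = (1.055e-34 J·s) / (2 × 2.453e-18 J)
Δt_min = 2.150e-17 s = 21.499 as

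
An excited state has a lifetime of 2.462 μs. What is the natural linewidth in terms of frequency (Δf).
32.322 kHz

Using the energy-time uncertainty principle and E = hf:
ΔEΔt ≥ ℏ/2
hΔf·Δt ≥ ℏ/2

The minimum frequency uncertainty is:
Δf = ℏ/(2hτ) = 1/(4πτ)
Δf = 1/(4π × 2.462e-06 s)
Δf = 3.232e+04 Hz = 32.322 kHz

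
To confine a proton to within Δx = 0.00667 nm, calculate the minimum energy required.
116.601 meV

Localizing a particle requires giving it sufficient momentum uncertainty:

1. From uncertainty principle: Δp ≥ ℏ/(2Δx)
   Δp_min = (1.055e-34 J·s) / (2 × 6.670e-12 m)
   Δp_min = 7.905e-24 kg·m/s

2. This momentum uncertainty corresponds to kinetic energy:
   KE ≈ (Δp)²/(2m) = (7.905e-24)²/(2 × 1.673e-27 kg)
   KE = 1.868e-20 J = 116.601 meV

Tighter localization requires more energy.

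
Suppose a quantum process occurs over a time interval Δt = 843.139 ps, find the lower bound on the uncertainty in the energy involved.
390.334 neV

Using the energy-time uncertainty principle:
ΔEΔt ≥ ℏ/2

The minimum uncertainty in energy is:
ΔE_min = ℏ/(2Δt)
ΔE_min = (1.055e-34 J·s) / (2 × 8.431e-10 s)
ΔE_min = 6.254e-26 J = 390.334 neV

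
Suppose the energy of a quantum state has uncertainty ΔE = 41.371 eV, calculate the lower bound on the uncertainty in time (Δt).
7.955 as

Using the energy-time uncertainty principle:
ΔEΔt ≥ ℏ/2

The minimum uncertainty in time is:
Δt_min = ℏ/(2ΔE)
Δt_min = (1.055e-34 J·s) / (2 × 6.628e-18 J)
Δt_min = 7.955e-18 s = 7.955 as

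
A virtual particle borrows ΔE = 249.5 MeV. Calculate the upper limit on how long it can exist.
1.319 ys

Using the energy-time uncertainty principle:
ΔEΔt ≥ ℏ/2

For a virtual particle borrowing energy ΔE, the maximum lifetime is:
Δt_max = ℏ/(2ΔE)

Converting energy:
ΔE = 249.5 MeV = 3.997e-11 J

Δt_max = (1.055e-34 J·s) / (2 × 3.997e-11 J)
Δt_max = 1.319e-24 s = 1.319 ys

Virtual particles with higher borrowed energy exist for shorter times.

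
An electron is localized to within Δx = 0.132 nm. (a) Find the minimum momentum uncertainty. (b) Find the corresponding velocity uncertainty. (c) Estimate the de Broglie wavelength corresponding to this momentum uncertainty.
(a) Δp_min = 3.995 × 10^-25 kg·m/s
(b) Δv_min = 438.514 km/s
(c) λ_dB = 1.659 nm

Step-by-step:

(a) From the uncertainty principle:
Δp_min = ℏ/(2Δx) = (1.055e-34 J·s)/(2 × 1.320e-10 m) = 3.995e-25 kg·m/s

(b) The velocity uncertainty:
Δv = Δp/m = (3.995e-25 kg·m/s)/(9.109e-31 kg) = 4.385e+05 m/s = 438.514 km/s

(c) The de Broglie wavelength for this momentum:
λ = h/p = (6.626e-34 J·s)/(3.995e-25 kg·m/s) = 1.659e-09 m = 1.659 nm

Note: The de Broglie wavelength is comparable to the localization size, as expected from wave-particle duality.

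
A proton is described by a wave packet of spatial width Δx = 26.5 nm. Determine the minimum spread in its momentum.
1.990 × 10^-27 kg·m/s

For a wave packet, the spatial width Δx and momentum spread Δp are related by the uncertainty principle:
ΔxΔp ≥ ℏ/2

The minimum momentum spread is:
Δp_min = ℏ/(2Δx)
Δp_min = (1.055e-34 J·s) / (2 × 2.650e-08 m)
Δp_min = 1.990e-27 kg·m/s

A wave packet cannot have both a well-defined position and well-defined momentum.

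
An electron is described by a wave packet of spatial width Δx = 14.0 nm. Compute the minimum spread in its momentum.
3.766 × 10^-27 kg·m/s

For a wave packet, the spatial width Δx and momentum spread Δp are related by the uncertainty principle:
ΔxΔp ≥ ℏ/2

The minimum momentum spread is:
Δp_min = ℏ/(2Δx)
Δp_min = (1.055e-34 J·s) / (2 × 1.400e-08 m)
Δp_min = 3.766e-27 kg·m/s

A wave packet cannot have both a well-defined position and well-defined momentum.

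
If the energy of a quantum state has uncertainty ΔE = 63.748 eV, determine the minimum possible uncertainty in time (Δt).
5.163 as

Using the energy-time uncertainty principle:
ΔEΔt ≥ ℏ/2

The minimum uncertainty in time is:
Δt_min = ℏ/(2ΔE)
Δt_min = (1.055e-34 J·s) / (2 × 1.021e-17 J)
Δt_min = 5.163e-18 s = 5.163 as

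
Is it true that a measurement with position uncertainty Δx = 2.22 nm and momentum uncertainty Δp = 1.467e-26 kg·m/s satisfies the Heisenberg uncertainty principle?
No, it violates the uncertainty principle (impossible measurement).

Calculate the product ΔxΔp:
ΔxΔp = (2.220e-09 m) × (1.467e-26 kg·m/s)
ΔxΔp = 3.257e-35 J·s

Compare to the minimum allowed value ℏ/2:
ℏ/2 = 5.273e-35 J·s

Since ΔxΔp = 3.257e-35 J·s < 5.273e-35 J·s = ℏ/2,
the measurement violates the uncertainty principle.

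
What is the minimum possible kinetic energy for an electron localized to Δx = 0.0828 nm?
1.389 eV

Localizing a particle requires giving it sufficient momentum uncertainty:

1. From uncertainty principle: Δp ≥ ℏ/(2Δx)
   Δp_min = (1.055e-34 J·s) / (2 × 8.280e-11 m)
   Δp_min = 6.368e-25 kg·m/s

2. This momentum uncertainty corresponds to kinetic energy:
   KE ≈ (Δp)²/(2m) = (6.368e-25)²/(2 × 9.109e-31 kg)
   KE = 2.226e-19 J = 1.389 eV

Tighter localization requires more energy.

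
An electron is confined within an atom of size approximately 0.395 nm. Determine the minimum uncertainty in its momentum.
1.335 × 10^-25 kg·m/s

Using the Heisenberg uncertainty principle:
ΔxΔp ≥ ℏ/2

With Δx ≈ L = 3.950e-10 m (the confinement size):
Δp_min = ℏ/(2Δx)
Δp_min = (1.055e-34 J·s) / (2 × 3.950e-10 m)
Δp_min = 1.335e-25 kg·m/s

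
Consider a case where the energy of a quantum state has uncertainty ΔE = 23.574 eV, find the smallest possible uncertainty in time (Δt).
13.961 as

Using the energy-time uncertainty principle:
ΔEΔt ≥ ℏ/2

The minimum uncertainty in time is:
Δt_min = ℏ/(2ΔE)
Δt_min = (1.055e-34 J·s) / (2 × 3.777e-18 J)
Δt_min = 1.396e-17 s = 13.961 as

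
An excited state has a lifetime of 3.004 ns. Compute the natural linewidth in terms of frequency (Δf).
26.491 MHz

Using the energy-time uncertainty principle and E = hf:
ΔEΔt ≥ ℏ/2
hΔf·Δt ≥ ℏ/2

The minimum frequency uncertainty is:
Δf = ℏ/(2hτ) = 1/(4πτ)
Δf = 1/(4π × 3.004e-09 s)
Δf = 2.649e+07 Hz = 26.491 MHz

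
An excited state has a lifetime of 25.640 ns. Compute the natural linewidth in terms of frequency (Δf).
3.104 MHz

Using the energy-time uncertainty principle and E = hf:
ΔEΔt ≥ ℏ/2
hΔf·Δt ≥ ℏ/2

The minimum frequency uncertainty is:
Δf = ℏ/(2hτ) = 1/(4πτ)
Δf = 1/(4π × 2.564e-08 s)
Δf = 3.104e+06 Hz = 3.104 MHz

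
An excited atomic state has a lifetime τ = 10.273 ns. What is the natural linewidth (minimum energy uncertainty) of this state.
32.036 neV

Using the energy-time uncertainty principle:
ΔEΔt ≥ ℏ/2

The lifetime τ represents the time uncertainty Δt.
The natural linewidth (minimum energy uncertainty) is:

ΔE = ℏ/(2τ)
ΔE = (1.055e-34 J·s) / (2 × 1.027e-08 s)
ΔE = 5.133e-27 J = 32.036 neV

This natural linewidth limits the precision of spectroscopic measurements.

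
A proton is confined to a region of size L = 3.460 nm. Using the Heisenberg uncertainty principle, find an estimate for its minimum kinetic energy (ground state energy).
433.313 neV

Using the uncertainty principle to estimate ground state energy:

1. The position uncertainty is approximately the confinement size:
   Δx ≈ L = 3.460e-09 m

2. From ΔxΔp ≥ ℏ/2, the minimum momentum uncertainty is:
   Δp ≈ ℏ/(2L) = 1.524e-26 kg·m/s

3. The kinetic energy is approximately:
   KE ≈ (Δp)²/(2m) = (1.524e-26)²/(2 × 1.673e-27 kg)
   KE ≈ 6.942e-26 J = 433.313 neV

This is an order-of-magnitude estimate of the ground state energy.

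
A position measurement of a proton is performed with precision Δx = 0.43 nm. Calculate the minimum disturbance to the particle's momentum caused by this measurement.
1.226 × 10^-25 kg·m/s

The uncertainty principle implies that measuring position disturbs momentum:
ΔxΔp ≥ ℏ/2

When we measure position with precision Δx, we necessarily introduce a momentum uncertainty:
Δp ≥ ℏ/(2Δx)
Δp_min = (1.055e-34 J·s) / (2 × 4.300e-10 m)
Δp_min = 1.226e-25 kg·m/s

The more precisely we measure position, the greater the momentum disturbance.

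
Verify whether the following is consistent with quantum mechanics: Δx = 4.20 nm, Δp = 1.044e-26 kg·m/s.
No, it violates the uncertainty principle (impossible measurement).

Calculate the product ΔxΔp:
ΔxΔp = (4.200e-09 m) × (1.044e-26 kg·m/s)
ΔxΔp = 4.385e-35 J·s

Compare to the minimum allowed value ℏ/2:
ℏ/2 = 5.273e-35 J·s

Since ΔxΔp = 4.385e-35 J·s < 5.273e-35 J·s = ℏ/2,
the measurement violates the uncertainty principle.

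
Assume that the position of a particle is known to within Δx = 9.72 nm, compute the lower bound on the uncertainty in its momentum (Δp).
5.425 × 10^-27 kg·m/s

Using the Heisenberg uncertainty principle:
ΔxΔp ≥ ℏ/2

The minimum uncertainty in momentum is:
Δp_min = ℏ/(2Δx)
Δp_min = (1.055e-34 J·s) / (2 × 9.720e-09 m)
Δp_min = 5.425e-27 kg·m/s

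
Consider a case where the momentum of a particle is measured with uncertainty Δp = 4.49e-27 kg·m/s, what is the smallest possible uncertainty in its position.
11.744 nm

Using the Heisenberg uncertainty principle:
ΔxΔp ≥ ℏ/2

The minimum uncertainty in position is:
Δx_min = ℏ/(2Δp)
Δx_min = (1.055e-34 J·s) / (2 × 4.490e-27 kg·m/s)
Δx_min = 1.174e-08 m = 11.744 nm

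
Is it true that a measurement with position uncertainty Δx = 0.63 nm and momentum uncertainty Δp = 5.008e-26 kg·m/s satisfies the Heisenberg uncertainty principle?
No, it violates the uncertainty principle (impossible measurement).

Calculate the product ΔxΔp:
ΔxΔp = (6.300e-10 m) × (5.008e-26 kg·m/s)
ΔxΔp = 3.155e-35 J·s

Compare to the minimum allowed value ℏ/2:
ℏ/2 = 5.273e-35 J·s

Since ΔxΔp = 3.155e-35 J·s < 5.273e-35 J·s = ℏ/2,
the measurement violates the uncertainty principle.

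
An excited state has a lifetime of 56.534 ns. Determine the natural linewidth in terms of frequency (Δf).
1.408 MHz

Using the energy-time uncertainty principle and E = hf:
ΔEΔt ≥ ℏ/2
hΔf·Δt ≥ ℏ/2

The minimum frequency uncertainty is:
Δf = ℏ/(2hτ) = 1/(4πτ)
Δf = 1/(4π × 5.653e-08 s)
Δf = 1.408e+06 Hz = 1.408 MHz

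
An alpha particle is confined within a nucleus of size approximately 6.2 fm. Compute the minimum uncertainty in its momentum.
8.505 × 10^-21 kg·m/s

Using the Heisenberg uncertainty principle:
ΔxΔp ≥ ℏ/2

With Δx ≈ L = 6.200e-15 m (the confinement size):
Δp_min = ℏ/(2Δx)
Δp_min = (1.055e-34 J·s) / (2 × 6.200e-15 m)
Δp_min = 8.505e-21 kg·m/s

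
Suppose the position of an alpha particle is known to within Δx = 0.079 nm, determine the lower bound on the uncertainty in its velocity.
100.449 m/s

Using the Heisenberg uncertainty principle and Δp = mΔv:
ΔxΔp ≥ ℏ/2
Δx(mΔv) ≥ ℏ/2

The minimum uncertainty in velocity is:
Δv_min = ℏ/(2mΔx)
Δv_min = (1.055e-34 J·s) / (2 × 6.645e-27 kg × 7.900e-11 m)
Δv_min = 1.004e+02 m/s = 100.449 m/s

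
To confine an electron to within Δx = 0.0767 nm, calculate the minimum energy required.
1.619 eV

Localizing a particle requires giving it sufficient momentum uncertainty:

1. From uncertainty principle: Δp ≥ ℏ/(2Δx)
   Δp_min = (1.055e-34 J·s) / (2 × 7.670e-11 m)
   Δp_min = 6.875e-25 kg·m/s

2. This momentum uncertainty corresponds to kinetic energy:
   KE ≈ (Δp)²/(2m) = (6.875e-25)²/(2 × 9.109e-31 kg)
   KE = 2.594e-19 J = 1.619 eV

Tighter localization requires more energy.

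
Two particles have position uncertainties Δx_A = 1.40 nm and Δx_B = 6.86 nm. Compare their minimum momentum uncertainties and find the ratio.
Particle A has the larger minimum momentum uncertainty, by a factor of 4.90.

For each particle, the minimum momentum uncertainty is Δp_min = ℏ/(2Δx):

Particle A: Δp_A = ℏ/(2×1.400e-09 m) = 3.766e-26 kg·m/s
Particle B: Δp_B = ℏ/(2×6.860e-09 m) = 7.686e-27 kg·m/s

Ratio: Δp_A/Δp_B = 4.90

Since Δp_min ∝ 1/Δx, the particle with smaller position uncertainty (A) has larger momentum uncertainty.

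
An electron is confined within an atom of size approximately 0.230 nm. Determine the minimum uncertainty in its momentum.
2.293 × 10^-25 kg·m/s

Using the Heisenberg uncertainty principle:
ΔxΔp ≥ ℏ/2

With Δx ≈ L = 2.300e-10 m (the confinement size):
Δp_min = ℏ/(2Δx)
Δp_min = (1.055e-34 J·s) / (2 × 2.300e-10 m)
Δp_min = 2.293e-25 kg·m/s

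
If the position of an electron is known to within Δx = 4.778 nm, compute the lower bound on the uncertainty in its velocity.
12.115 km/s

Using the Heisenberg uncertainty principle and Δp = mΔv:
ΔxΔp ≥ ℏ/2
Δx(mΔv) ≥ ℏ/2

The minimum uncertainty in velocity is:
Δv_min = ℏ/(2mΔx)
Δv_min = (1.055e-34 J·s) / (2 × 9.109e-31 kg × 4.778e-09 m)
Δv_min = 1.211e+04 m/s = 12.115 km/s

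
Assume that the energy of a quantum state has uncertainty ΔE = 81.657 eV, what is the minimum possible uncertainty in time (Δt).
4.030 as

Using the energy-time uncertainty principle:
ΔEΔt ≥ ℏ/2

The minimum uncertainty in time is:
Δt_min = ℏ/(2ΔE)
Δt_min = (1.055e-34 J·s) / (2 × 1.308e-17 J)
Δt_min = 4.030e-18 s = 4.030 as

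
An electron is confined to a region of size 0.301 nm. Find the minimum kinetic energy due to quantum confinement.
105.131 meV

Using the uncertainty principle:

1. Position uncertainty: Δx ≈ 3.010e-10 m
2. Minimum momentum uncertainty: Δp = ℏ/(2Δx) = 1.752e-25 kg·m/s
3. Minimum kinetic energy:
   KE = (Δp)²/(2m) = (1.752e-25)²/(2 × 9.109e-31 kg)
   KE = 1.684e-20 J = 105.131 meV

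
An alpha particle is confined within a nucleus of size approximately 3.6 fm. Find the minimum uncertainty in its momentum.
1.465 × 10^-20 kg·m/s

Using the Heisenberg uncertainty principle:
ΔxΔp ≥ ℏ/2

With Δx ≈ L = 3.600e-15 m (the confinement size):
Δp_min = ℏ/(2Δx)
Δp_min = (1.055e-34 J·s) / (2 × 3.600e-15 m)
Δp_min = 1.465e-20 kg·m/s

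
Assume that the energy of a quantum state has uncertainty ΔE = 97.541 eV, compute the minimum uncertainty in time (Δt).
3.374 as

Using the energy-time uncertainty principle:
ΔEΔt ≥ ℏ/2

The minimum uncertainty in time is:
Δt_min = ℏ/(2ΔE)
Δt_min = (1.055e-34 J·s) / (2 × 1.563e-17 J)
Δt_min = 3.374e-18 s = 3.374 as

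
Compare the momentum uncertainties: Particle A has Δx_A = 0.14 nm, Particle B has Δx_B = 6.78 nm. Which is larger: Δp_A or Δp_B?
Particle A has the larger minimum momentum uncertainty, by a factor of 48.43.

For each particle, the minimum momentum uncertainty is Δp_min = ℏ/(2Δx):

Particle A: Δp_A = ℏ/(2×1.400e-10 m) = 3.766e-25 kg·m/s
Particle B: Δp_B = ℏ/(2×6.780e-09 m) = 7.777e-27 kg·m/s

Ratio: Δp_A/Δp_B = 48.43

Since Δp_min ∝ 1/Δx, the particle with smaller position uncertainty (A) has larger momentum uncertainty.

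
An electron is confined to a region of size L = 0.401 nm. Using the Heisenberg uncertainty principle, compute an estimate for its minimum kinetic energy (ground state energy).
59.234 meV

Using the uncertainty principle to estimate ground state energy:

1. The position uncertainty is approximately the confinement size:
   Δx ≈ L = 4.010e-10 m

2. From ΔxΔp ≥ ℏ/2, the minimum momentum uncertainty is:
   Δp ≈ ℏ/(2L) = 1.315e-25 kg·m/s

3. The kinetic energy is approximately:
   KE ≈ (Δp)²/(2m) = (1.315e-25)²/(2 × 9.109e-31 kg)
   KE ≈ 9.490e-21 J = 59.234 meV

This is an order-of-magnitude estimate of the ground state energy.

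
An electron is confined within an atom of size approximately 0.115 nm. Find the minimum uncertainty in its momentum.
4.585 × 10^-25 kg·m/s

Using the Heisenberg uncertainty principle:
ΔxΔp ≥ ℏ/2

With Δx ≈ L = 1.150e-10 m (the confinement size):
Δp_min = ℏ/(2Δx)
Δp_min = (1.055e-34 J·s) / (2 × 1.150e-10 m)
Δp_min = 4.585e-25 kg·m/s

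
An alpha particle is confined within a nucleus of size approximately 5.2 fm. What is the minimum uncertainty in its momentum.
1.014 × 10^-20 kg·m/s

Using the Heisenberg uncertainty principle:
ΔxΔp ≥ ℏ/2

With Δx ≈ L = 5.200e-15 m (the confinement size):
Δp_min = ℏ/(2Δx)
Δp_min = (1.055e-34 J·s) / (2 × 5.200e-15 m)
Δp_min = 1.014e-20 kg·m/s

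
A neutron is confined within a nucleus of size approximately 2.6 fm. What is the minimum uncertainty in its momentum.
2.028 × 10^-20 kg·m/s

Using the Heisenberg uncertainty principle:
ΔxΔp ≥ ℏ/2

With Δx ≈ L = 2.600e-15 m (the confinement size):
Δp_min = ℏ/(2Δx)
Δp_min = (1.055e-34 J·s) / (2 × 2.600e-15 m)
Δp_min = 2.028e-20 kg·m/s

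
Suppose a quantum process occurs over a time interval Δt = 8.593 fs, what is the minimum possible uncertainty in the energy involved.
38.299 meV

Using the energy-time uncertainty principle:
ΔEΔt ≥ ℏ/2

The minimum uncertainty in energy is:
ΔE_min = ℏ/(2Δt)
ΔE_min = (1.055e-34 J·s) / (2 × 8.593e-15 s)
ΔE_min = 6.136e-21 J = 38.299 meV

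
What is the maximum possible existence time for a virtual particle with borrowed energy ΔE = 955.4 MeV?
3.445 × 10^-25 s

Using the energy-time uncertainty principle:
ΔEΔt ≥ ℏ/2

For a virtual particle borrowing energy ΔE, the maximum lifetime is:
Δt_max = ℏ/(2ΔE)

Converting energy:
ΔE = 955.4 MeV = 1.531e-10 J

Δt_max = (1.055e-34 J·s) / (2 × 1.531e-10 J)
Δt_max = 3.445e-25 s = 3.445 × 10^-25 s

Virtual particles with higher borrowed energy exist for shorter times.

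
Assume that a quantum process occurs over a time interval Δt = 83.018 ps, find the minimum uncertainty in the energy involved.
3.964 μeV

Using the energy-time uncertainty principle:
ΔEΔt ≥ ℏ/2

The minimum uncertainty in energy is:
ΔE_min = ℏ/(2Δt)
ΔE_min = (1.055e-34 J·s) / (2 × 8.302e-11 s)
ΔE_min = 6.351e-25 J = 3.964 μeV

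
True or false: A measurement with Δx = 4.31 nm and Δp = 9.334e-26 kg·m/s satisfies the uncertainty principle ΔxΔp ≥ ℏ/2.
Yes, it satisfies the uncertainty principle.

Calculate the product ΔxΔp:
ΔxΔp = (4.310e-09 m) × (9.334e-26 kg·m/s)
ΔxΔp = 4.023e-34 J·s

Compare to the minimum allowed value ℏ/2:
ℏ/2 = 5.273e-35 J·s

Since ΔxΔp = 4.023e-34 J·s ≥ 5.273e-35 J·s = ℏ/2,
the measurement satisfies the uncertainty principle.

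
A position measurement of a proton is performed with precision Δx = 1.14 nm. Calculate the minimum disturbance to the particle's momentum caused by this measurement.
4.625 × 10^-26 kg·m/s

The uncertainty principle implies that measuring position disturbs momentum:
ΔxΔp ≥ ℏ/2

When we measure position with precision Δx, we necessarily introduce a momentum uncertainty:
Δp ≥ ℏ/(2Δx)
Δp_min = (1.055e-34 J·s) / (2 × 1.140e-09 m)
Δp_min = 4.625e-26 kg·m/s

The more precisely we measure position, the greater the momentum disturbance.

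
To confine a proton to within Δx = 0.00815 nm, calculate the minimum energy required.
78.098 meV

Localizing a particle requires giving it sufficient momentum uncertainty:

1. From uncertainty principle: Δp ≥ ℏ/(2Δx)
   Δp_min = (1.055e-34 J·s) / (2 × 8.150e-12 m)
   Δp_min = 6.470e-24 kg·m/s

2. This momentum uncertainty corresponds to kinetic energy:
   KE ≈ (Δp)²/(2m) = (6.470e-24)²/(2 × 1.673e-27 kg)
   KE = 1.251e-20 J = 78.098 meV

Tighter localization requires more energy.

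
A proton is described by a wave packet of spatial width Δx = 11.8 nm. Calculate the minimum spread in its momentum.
4.469 × 10^-27 kg·m/s

For a wave packet, the spatial width Δx and momentum spread Δp are related by the uncertainty principle:
ΔxΔp ≥ ℏ/2

The minimum momentum spread is:
Δp_min = ℏ/(2Δx)
Δp_min = (1.055e-34 J·s) / (2 × 1.180e-08 m)
Δp_min = 4.469e-27 kg·m/s

A wave packet cannot have both a well-defined position and well-defined momentum.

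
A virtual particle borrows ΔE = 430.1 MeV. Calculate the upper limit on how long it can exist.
7.652 × 10^-25 s

Using the energy-time uncertainty principle:
ΔEΔt ≥ ℏ/2

For a virtual particle borrowing energy ΔE, the maximum lifetime is:
Δt_max = ℏ/(2ΔE)

Converting energy:
ΔE = 430.1 MeV = 6.891e-11 J

Δt_max = (1.055e-34 J·s) / (2 × 6.891e-11 J)
Δt_max = 7.652e-25 s = 7.652 × 10^-25 s

Virtual particles with higher borrowed energy exist for shorter times.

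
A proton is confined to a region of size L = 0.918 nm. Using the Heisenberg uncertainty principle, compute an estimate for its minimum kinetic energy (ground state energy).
6.156 μeV

Using the uncertainty principle to estimate ground state energy:

1. The position uncertainty is approximately the confinement size:
   Δx ≈ L = 9.180e-10 m

2. From ΔxΔp ≥ ℏ/2, the minimum momentum uncertainty is:
   Δp ≈ ℏ/(2L) = 5.744e-26 kg·m/s

3. The kinetic energy is approximately:
   KE ≈ (Δp)²/(2m) = (5.744e-26)²/(2 × 1.673e-27 kg)
   KE ≈ 9.862e-25 J = 6.156 μeV

This is an order-of-magnitude estimate of the ground state energy.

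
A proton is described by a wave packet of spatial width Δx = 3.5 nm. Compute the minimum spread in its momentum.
1.507 × 10^-26 kg·m/s

For a wave packet, the spatial width Δx and momentum spread Δp are related by the uncertainty principle:
ΔxΔp ≥ ℏ/2

The minimum momentum spread is:
Δp_min = ℏ/(2Δx)
Δp_min = (1.055e-34 J·s) / (2 × 3.500e-09 m)
Δp_min = 1.507e-26 kg·m/s

A wave packet cannot have both a well-defined position and well-defined momentum.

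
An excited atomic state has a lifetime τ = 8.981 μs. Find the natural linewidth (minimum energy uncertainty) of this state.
36.645 peV

Using the energy-time uncertainty principle:
ΔEΔt ≥ ℏ/2

The lifetime τ represents the time uncertainty Δt.
The natural linewidth (minimum energy uncertainty) is:

ΔE = ℏ/(2τ)
ΔE = (1.055e-34 J·s) / (2 × 8.981e-06 s)
ΔE = 5.871e-30 J = 36.645 peV

This natural linewidth limits the precision of spectroscopic measurements.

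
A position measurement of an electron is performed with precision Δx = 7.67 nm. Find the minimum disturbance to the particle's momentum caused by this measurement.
6.875 × 10^-27 kg·m/s

The uncertainty principle implies that measuring position disturbs momentum:
ΔxΔp ≥ ℏ/2

When we measure position with precision Δx, we necessarily introduce a momentum uncertainty:
Δp ≥ ℏ/(2Δx)
Δp_min = (1.055e-34 J·s) / (2 × 7.670e-09 m)
Δp_min = 6.875e-27 kg·m/s

The more precisely we measure position, the greater the momentum disturbance.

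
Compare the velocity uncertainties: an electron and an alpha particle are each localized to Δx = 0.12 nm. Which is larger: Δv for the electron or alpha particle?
The electron has the larger minimum velocity uncertainty, by a ratio of 7294.3.

For both particles, Δp_min = ℏ/(2Δx) = 4.394e-25 kg·m/s (same for both).

The velocity uncertainty is Δv = Δp/m:
- electron: Δv = 4.394e-25 / 9.109e-31 = 4.824e+05 m/s = 482.365 km/s
- alpha particle: Δv = 4.394e-25 / 6.645e-27 = 6.613e+01 m/s = 66.129 m/s

Ratio: 4.824e+05 / 6.613e+01 = 7294.3

The lighter particle has larger velocity uncertainty because Δv ∝ 1/m.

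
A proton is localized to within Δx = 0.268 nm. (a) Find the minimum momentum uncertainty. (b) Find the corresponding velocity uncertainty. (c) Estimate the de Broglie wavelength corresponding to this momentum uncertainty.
(a) Δp_min = 1.967 × 10^-25 kg·m/s
(b) Δv_min = 117.629 m/s
(c) λ_dB = 3.368 nm

Step-by-step:

(a) From the uncertainty principle:
Δp_min = ℏ/(2Δx) = (1.055e-34 J·s)/(2 × 2.680e-10 m) = 1.967e-25 kg·m/s

(b) The velocity uncertainty:
Δv = Δp/m = (1.967e-25 kg·m/s)/(1.673e-27 kg) = 1.176e+02 m/s = 117.629 m/s

(c) The de Broglie wavelength for this momentum:
λ = h/p = (6.626e-34 J·s)/(1.967e-25 kg·m/s) = 3.368e-09 m = 3.368 nm

Note: The de Broglie wavelength is comparable to the localization size, as expected from wave-particle duality.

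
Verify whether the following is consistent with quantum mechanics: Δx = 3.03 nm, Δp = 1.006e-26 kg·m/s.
No, it violates the uncertainty principle (impossible measurement).

Calculate the product ΔxΔp:
ΔxΔp = (3.030e-09 m) × (1.006e-26 kg·m/s)
ΔxΔp = 3.048e-35 J·s

Compare to the minimum allowed value ℏ/2:
ℏ/2 = 5.273e-35 J·s

Since ΔxΔp = 3.048e-35 J·s < 5.273e-35 J·s = ℏ/2,
the measurement violates the uncertainty principle.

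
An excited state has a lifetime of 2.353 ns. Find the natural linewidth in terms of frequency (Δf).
33.820 MHz

Using the energy-time uncertainty principle and E = hf:
ΔEΔt ≥ ℏ/2
hΔf·Δt ≥ ℏ/2

The minimum frequency uncertainty is:
Δf = ℏ/(2hτ) = 1/(4πτ)
Δf = 1/(4π × 2.353e-09 s)
Δf = 3.382e+07 Hz = 33.820 MHz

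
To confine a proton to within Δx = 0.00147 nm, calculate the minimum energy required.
2.401 eV

Localizing a particle requires giving it sufficient momentum uncertainty:

1. From uncertainty principle: Δp ≥ ℏ/(2Δx)
   Δp_min = (1.055e-34 J·s) / (2 × 1.470e-12 m)
   Δp_min = 3.587e-23 kg·m/s

2. This momentum uncertainty corresponds to kinetic energy:
   KE ≈ (Δp)²/(2m) = (3.587e-23)²/(2 × 1.673e-27 kg)
   KE = 3.846e-19 J = 2.401 eV

Tighter localization requires more energy.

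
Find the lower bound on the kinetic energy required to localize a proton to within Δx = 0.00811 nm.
78.870 meV

Localizing a particle requires giving it sufficient momentum uncertainty:

1. From uncertainty principle: Δp ≥ ℏ/(2Δx)
   Δp_min = (1.055e-34 J·s) / (2 × 8.110e-12 m)
   Δp_min = 6.502e-24 kg·m/s

2. This momentum uncertainty corresponds to kinetic energy:
   KE ≈ (Δp)²/(2m) = (6.502e-24)²/(2 × 1.673e-27 kg)
   KE = 1.264e-20 J = 78.870 meV

Tighter localization requires more energy.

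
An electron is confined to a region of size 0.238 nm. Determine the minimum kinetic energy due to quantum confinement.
168.155 meV

Using the uncertainty principle:

1. Position uncertainty: Δx ≈ 2.380e-10 m
2. Minimum momentum uncertainty: Δp = ℏ/(2Δx) = 2.215e-25 kg·m/s
3. Minimum kinetic energy:
   KE = (Δp)²/(2m) = (2.215e-25)²/(2 × 9.109e-31 kg)
   KE = 2.694e-20 J = 168.155 meV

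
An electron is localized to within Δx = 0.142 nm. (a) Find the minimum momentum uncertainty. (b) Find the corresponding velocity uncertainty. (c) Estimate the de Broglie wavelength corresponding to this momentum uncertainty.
(a) Δp_min = 3.713 × 10^-25 kg·m/s
(b) Δv_min = 407.633 km/s
(c) λ_dB = 1.784 nm

Step-by-step:

(a) From the uncertainty principle:
Δp_min = ℏ/(2Δx) = (1.055e-34 J·s)/(2 × 1.420e-10 m) = 3.713e-25 kg·m/s

(b) The velocity uncertainty:
Δv = Δp/m = (3.713e-25 kg·m/s)/(9.109e-31 kg) = 4.076e+05 m/s = 407.633 km/s

(c) The de Broglie wavelength for this momentum:
λ = h/p = (6.626e-34 J·s)/(3.713e-25 kg·m/s) = 1.784e-09 m = 1.784 nm

Note: The de Broglie wavelength is comparable to the localization size, as expected from wave-particle duality.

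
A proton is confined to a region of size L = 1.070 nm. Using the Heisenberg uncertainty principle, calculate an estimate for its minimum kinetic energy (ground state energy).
4.531 μeV

Using the uncertainty principle to estimate ground state energy:

1. The position uncertainty is approximately the confinement size:
   Δx ≈ L = 1.070e-09 m

2. From ΔxΔp ≥ ℏ/2, the minimum momentum uncertainty is:
   Δp ≈ ℏ/(2L) = 4.928e-26 kg·m/s

3. The kinetic energy is approximately:
   KE ≈ (Δp)²/(2m) = (4.928e-26)²/(2 × 1.673e-27 kg)
   KE ≈ 7.259e-25 J = 4.531 μeV

This is an order-of-magnitude estimate of the ground state energy.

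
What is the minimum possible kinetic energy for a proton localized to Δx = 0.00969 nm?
55.247 meV

Localizing a particle requires giving it sufficient momentum uncertainty:

1. From uncertainty principle: Δp ≥ ℏ/(2Δx)
   Δp_min = (1.055e-34 J·s) / (2 × 9.690e-12 m)
   Δp_min = 5.442e-24 kg·m/s

2. This momentum uncertainty corresponds to kinetic energy:
   KE ≈ (Δp)²/(2m) = (5.442e-24)²/(2 × 1.673e-27 kg)
   KE = 8.852e-21 J = 55.247 meV

Tighter localization requires more energy.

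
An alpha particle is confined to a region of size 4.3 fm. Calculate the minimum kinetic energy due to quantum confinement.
70.622 keV

Using the uncertainty principle:

1. Position uncertainty: Δx ≈ 4.300e-15 m
2. Minimum momentum uncertainty: Δp = ℏ/(2Δx) = 1.226e-20 kg·m/s
3. Minimum kinetic energy:
   KE = (Δp)²/(2m) = (1.226e-20)²/(2 × 6.645e-27 kg)
   KE = 1.131e-14 J = 70.622 keV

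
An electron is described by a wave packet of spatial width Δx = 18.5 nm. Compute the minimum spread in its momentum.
2.850 × 10^-27 kg·m/s

For a wave packet, the spatial width Δx and momentum spread Δp are related by the uncertainty principle:
ΔxΔp ≥ ℏ/2

The minimum momentum spread is:
Δp_min = ℏ/(2Δx)
Δp_min = (1.055e-34 J·s) / (2 × 1.850e-08 m)
Δp_min = 2.850e-27 kg·m/s

A wave packet cannot have both a well-defined position and well-defined momentum.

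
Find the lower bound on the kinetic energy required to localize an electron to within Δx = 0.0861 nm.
1.285 eV

Localizing a particle requires giving it sufficient momentum uncertainty:

1. From uncertainty principle: Δp ≥ ℏ/(2Δx)
   Δp_min = (1.055e-34 J·s) / (2 × 8.610e-11 m)
   Δp_min = 6.124e-25 kg·m/s

2. This momentum uncertainty corresponds to kinetic energy:
   KE ≈ (Δp)²/(2m) = (6.124e-25)²/(2 × 9.109e-31 kg)
   KE = 2.059e-19 J = 1.285 eV

Tighter localization requires more energy.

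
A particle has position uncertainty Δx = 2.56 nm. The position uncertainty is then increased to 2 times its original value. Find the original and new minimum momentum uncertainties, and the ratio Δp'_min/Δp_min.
Original Δp_min = 2.060 × 10^-26 kg·m/s; new Δp'_min = 1.030 × 10^-26 kg·m/s; ratio Δp'_min/Δp_min = 1/2.

From the uncertainty principle ΔxΔp ≥ ℏ/2, the minimum momentum uncertainty is Δp_min = ℏ/(2Δx).

Original (Δx = 2.56 nm = 2.560e-09 m):
Δp_min = (1.055e-34 J·s)/(2 × 2.560e-09 m) = 2.060e-26 kg·m/s

When Δx → 2Δx:
Δp'_min = ℏ/(2 × 2Δx) = (1/2) × ℏ/(2Δx) = (1/2) × Δp_min
Δp'_min = 1/2 × 2.060e-26 kg·m/s = 1.030e-26 kg·m/s

Since Δp_min ∝ 1/Δx, when Δx is increased to 2 times its original value, Δp_min decreases to 1/2 of its original value.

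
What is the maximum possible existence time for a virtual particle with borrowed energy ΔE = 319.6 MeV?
1.030 ys

Using the energy-time uncertainty principle:
ΔEΔt ≥ ℏ/2

For a virtual particle borrowing energy ΔE, the maximum lifetime is:
Δt_max = ℏ/(2ΔE)

Converting energy:
ΔE = 319.6 MeV = 5.121e-11 J

Δt_max = (1.055e-34 J·s) / (2 × 5.121e-11 J)
Δt_max = 1.030e-24 s = 1.030 ys

Virtual particles with higher borrowed energy exist for shorter times.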